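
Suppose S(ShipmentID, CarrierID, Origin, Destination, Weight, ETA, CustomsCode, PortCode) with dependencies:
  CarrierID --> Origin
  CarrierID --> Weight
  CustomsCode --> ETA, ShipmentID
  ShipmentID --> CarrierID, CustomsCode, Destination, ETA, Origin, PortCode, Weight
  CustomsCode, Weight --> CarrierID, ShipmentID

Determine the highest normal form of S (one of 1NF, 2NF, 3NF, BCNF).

Candidate keys: {CustomsCode}, {ShipmentID}. Prime attributes: {CustomsCode, ShipmentID}.
CarrierID --> Origin breaks BCNF: {CarrierID}⁺ = {CarrierID, Origin, Weight}, so {CarrierID} is not a superkey.
CarrierID --> Origin determines the non-prime attribute {Origin} from a non-superkey — 3NF is violated.
Every candidate key is a single attribute, so no partial dependency is possible; 2NF holds.

2NF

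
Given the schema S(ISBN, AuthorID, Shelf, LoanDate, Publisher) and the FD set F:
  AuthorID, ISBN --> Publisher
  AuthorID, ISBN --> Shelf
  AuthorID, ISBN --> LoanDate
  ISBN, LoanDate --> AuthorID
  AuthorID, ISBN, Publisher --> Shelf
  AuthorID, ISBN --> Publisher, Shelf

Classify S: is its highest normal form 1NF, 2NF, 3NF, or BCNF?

BCNF

Candidate keys: {AuthorID, ISBN}, {ISBN, LoanDate}. Prime attributes: {AuthorID, ISBN, LoanDate}.
Each dependency's left side is a superkey — BCNF holds.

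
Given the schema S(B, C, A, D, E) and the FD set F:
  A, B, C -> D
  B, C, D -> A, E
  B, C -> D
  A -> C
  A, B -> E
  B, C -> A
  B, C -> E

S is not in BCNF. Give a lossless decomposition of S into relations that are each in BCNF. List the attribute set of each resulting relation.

{A, B, D, E}; {A, C}

Candidate keys of the original relation: {A, B}, {B, C}.
{A, B, C, D, E}: {A} determines {A, C} here but is not a superkey — split on A -> C, giving {A, C} and {A, B, D, E}.
{A, C} has no BCNF violation.
{A, B, D, E} has no BCNF violation.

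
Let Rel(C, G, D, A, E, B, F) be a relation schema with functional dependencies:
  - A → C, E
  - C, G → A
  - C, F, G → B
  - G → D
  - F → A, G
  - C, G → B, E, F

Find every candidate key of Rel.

{F}⁺ = {A, B, C, D, E, F, G}, which is every attribute, so {F} is a candidate key.
{A, G}⁺ = {A, B, C, D, E, F, G}, which is every attribute, so {A, G} is a candidate key.
{C, G}⁺ = {A, B, C, D, E, F, G}, which is every attribute, so {C, G} is a candidate key.
Any other superkey properly contains one of these, so there are no further candidate keys.

{A, G}, {C, G}, {F}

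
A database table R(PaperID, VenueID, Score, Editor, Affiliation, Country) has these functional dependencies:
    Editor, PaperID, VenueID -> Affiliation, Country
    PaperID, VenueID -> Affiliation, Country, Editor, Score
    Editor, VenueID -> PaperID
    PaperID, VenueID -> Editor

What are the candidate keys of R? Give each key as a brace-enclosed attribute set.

No FD produces {VenueID}, so it must be in every candidate key.
Closure of {Editor, VenueID} is {Affiliation, Country, Editor, PaperID, Score, VenueID}, the whole schema; {Editor, VenueID} is a candidate key.
Closure of {PaperID, VenueID} is {Affiliation, Country, Editor, PaperID, Score, VenueID}, the whole schema; {PaperID, VenueID} is a candidate key.
Any other superkey properly contains one of these, so there are no further candidate keys.

{Editor, VenueID}, {PaperID, VenueID}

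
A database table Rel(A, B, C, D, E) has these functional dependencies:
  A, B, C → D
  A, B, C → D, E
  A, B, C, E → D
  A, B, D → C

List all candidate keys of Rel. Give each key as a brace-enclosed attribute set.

No FD produces {A, B}, so they must be in every candidate key.
Closure of {A, B, C} is {A, B, C, D, E}, the whole schema; {A, B, C} is a candidate key.
Closure of {A, B, D} is {A, B, C, D, E}, the whole schema; {A, B, D} is a candidate key.
No proper subset of any of these is a key, and no other minimal superkey exists.

{A, B, C}, {A, B, D}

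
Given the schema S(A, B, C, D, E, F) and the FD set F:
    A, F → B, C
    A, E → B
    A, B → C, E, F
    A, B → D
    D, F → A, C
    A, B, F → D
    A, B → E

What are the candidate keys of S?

{A, B}, {A, E}, {A, F}, {D, F}

{A, B}⁺ = {A, B, C, D, E, F} — all of the relation — so {A, B} is a candidate key.
{A, E}⁺ = {A, B, C, D, E, F} — all of the relation — so {A, E} is a candidate key.
{A, F}⁺ = {A, B, C, D, E, F} — all of the relation — so {A, F} is a candidate key.
{D, F}⁺ = {A, B, C, D, E, F} — all of the relation — so {D, F} is a candidate key.
No proper subset of any of these is a key, and no other minimal superkey exists.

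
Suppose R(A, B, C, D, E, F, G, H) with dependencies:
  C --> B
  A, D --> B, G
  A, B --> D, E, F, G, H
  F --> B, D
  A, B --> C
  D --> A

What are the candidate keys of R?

{A, B}, {A, C}, {D}, {F}

{D}⁺ = {A, B, C, D, E, F, G, H} — all of the relation — so {D} is a candidate key.
{F}⁺ = {A, B, C, D, E, F, G, H} — all of the relation — so {F} is a candidate key.
{A, B}⁺ = {A, B, C, D, E, F, G, H} — all of the relation — so {A, B} is a candidate key.
{A, C}⁺ = {A, B, C, D, E, F, G, H} — all of the relation — so {A, C} is a candidate key.
These are minimal and exhaustive — every other superkey contains one of them.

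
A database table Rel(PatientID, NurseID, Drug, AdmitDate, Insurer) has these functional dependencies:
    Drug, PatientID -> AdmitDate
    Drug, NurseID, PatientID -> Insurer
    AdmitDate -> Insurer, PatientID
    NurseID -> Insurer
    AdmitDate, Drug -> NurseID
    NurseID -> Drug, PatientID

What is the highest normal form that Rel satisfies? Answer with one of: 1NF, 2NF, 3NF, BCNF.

Candidate keys: {AdmitDate, Drug}, {Drug, PatientID}, {NurseID}. Prime attributes: {AdmitDate, Drug, NurseID, PatientID}.
AdmitDate -> Insurer, PatientID breaks BCNF: {AdmitDate}⁺ = {AdmitDate, Insurer, PatientID}, so {AdmitDate} is not a superkey.
Because {Insurer} is non-prime and the left side of AdmitDate -> Insurer, PatientID is not a superkey, the relation is not in 3NF.
{AdmitDate} is a proper subset of the key {AdmitDate, Drug}, and {AdmitDate}⁺ contains the non-prime attribute {Insurer} — a partial dependency, so 2NF is violated.

1NF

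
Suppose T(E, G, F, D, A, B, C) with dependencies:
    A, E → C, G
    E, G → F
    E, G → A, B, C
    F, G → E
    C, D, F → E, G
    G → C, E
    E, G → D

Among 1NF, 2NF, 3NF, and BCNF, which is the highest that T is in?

Candidate keys: {A, E}, {C, D, F}, {G}. Prime attributes: {A, C, D, E, F, G}.
Every FD has a superkey on the left, so the relation is in BCNF.

BCNF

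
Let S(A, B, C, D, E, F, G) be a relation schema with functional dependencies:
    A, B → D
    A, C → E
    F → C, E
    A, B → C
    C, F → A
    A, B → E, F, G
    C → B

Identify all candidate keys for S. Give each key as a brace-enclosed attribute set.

{A, B}, {A, C}, {F}

{F}⁺ = {A, B, C, D, E, F, G}, which is every attribute, so {F} is a candidate key.
{A, B}⁺ = {A, B, C, D, E, F, G}, which is every attribute, so {A, B} is a candidate key.
{A, C}⁺ = {A, B, C, D, E, F, G}, which is every attribute, so {A, C} is a candidate key.
These are minimal and exhaustive — every other superkey contains one of them.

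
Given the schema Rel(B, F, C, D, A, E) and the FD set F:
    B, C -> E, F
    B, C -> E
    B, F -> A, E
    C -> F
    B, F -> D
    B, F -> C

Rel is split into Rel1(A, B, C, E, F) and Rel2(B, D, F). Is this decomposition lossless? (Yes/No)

Yes

Common attributes: {B, F}; their closure is {A, B, C, D, E, F}.
Rel1 is contained in that closure, so Rel1 ∩ Rel2 -> Rel1 holds and the join is lossless.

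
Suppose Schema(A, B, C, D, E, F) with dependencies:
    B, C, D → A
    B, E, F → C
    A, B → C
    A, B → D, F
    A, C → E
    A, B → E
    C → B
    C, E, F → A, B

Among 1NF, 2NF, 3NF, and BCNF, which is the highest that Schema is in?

3NF

Candidate keys: {A, B}, {A, C}, {B, E, F}, {C, D}, {C, E, F}. Prime attributes: {A, B, C, D, E, F}.
For C → B we have {C}⁺ = {B, C}; {C} is not a superkey, so BCNF fails.
Since {B} ⊆ prime attributes and every other non-superkey FD also has a prime right side, the schema is in 3NF.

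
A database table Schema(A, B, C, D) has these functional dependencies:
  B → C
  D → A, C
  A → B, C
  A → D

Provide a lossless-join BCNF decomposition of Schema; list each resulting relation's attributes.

{A, B, D}; {B, C}

Candidate keys of the original relation: {A}, {D}.
{A, B, C, D}: {B} determines {B, C} here but is not a superkey — split on B → C, giving {B, C} and {A, B, D}.
{B, C}: every determinant is a superkey — BCNF.
{A, B, D}: every determinant is a superkey — BCNF.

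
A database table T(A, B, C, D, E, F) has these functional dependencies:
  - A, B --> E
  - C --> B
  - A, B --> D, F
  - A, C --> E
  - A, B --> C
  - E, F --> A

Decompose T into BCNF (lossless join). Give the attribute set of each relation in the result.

{A, E, F}; {B, C}; {C, D, E, F}

Candidate keys of the original relation: {A, B}, {A, C}, {B, E, F}, {C, E, F}.
{A, B, C, D, E, F}: {C} determines {B, C} here but is not a superkey — split on C --> B, giving {B, C} and {A, C, D, E, F}.
{B, C}: every determinant is a superkey — BCNF.
{A, C, D, E, F}: {E, F} determines {A, E, F} here but is not a superkey — split on E, F --> A, giving {A, E, F} and {C, D, E, F}.
{A, E, F}: every determinant is a superkey — BCNF.
{C, D, E, F}: every determinant is a superkey — BCNF.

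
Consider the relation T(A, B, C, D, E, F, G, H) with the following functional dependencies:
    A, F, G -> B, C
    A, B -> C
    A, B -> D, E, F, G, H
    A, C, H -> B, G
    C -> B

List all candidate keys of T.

No FD produces {A}, so it must be in every candidate key.
{A, B}⁺ = {A, B, C, D, E, F, G, H} — all of the relation — so {A, B} is a candidate key.
{A, C}⁺ = {A, B, C, D, E, F, G, H} — all of the relation — so {A, C} is a candidate key.
{A, F, G}⁺ = {A, B, C, D, E, F, G, H} — all of the relation — so {A, F, G} is a candidate key.
These are minimal and exhaustive — every other superkey contains one of them.

{A, B}, {A, C}, {A, F, G}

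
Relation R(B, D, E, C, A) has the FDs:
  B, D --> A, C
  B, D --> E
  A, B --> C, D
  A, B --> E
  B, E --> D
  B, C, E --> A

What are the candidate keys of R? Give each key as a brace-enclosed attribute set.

Attributes never on any right-hand side: {B} — every candidate key must contain it.
{A, B}⁺ = {A, B, C, D, E}, which is every attribute, so {A, B} is a candidate key.
{B, D}⁺ = {A, B, C, D, E}, which is every attribute, so {B, D} is a candidate key.
{B, E}⁺ = {A, B, C, D, E}, which is every attribute, so {B, E} is a candidate key.
Any other superkey properly contains one of these, so there are no further candidate keys.

{A, B}, {B, D}, {B, E}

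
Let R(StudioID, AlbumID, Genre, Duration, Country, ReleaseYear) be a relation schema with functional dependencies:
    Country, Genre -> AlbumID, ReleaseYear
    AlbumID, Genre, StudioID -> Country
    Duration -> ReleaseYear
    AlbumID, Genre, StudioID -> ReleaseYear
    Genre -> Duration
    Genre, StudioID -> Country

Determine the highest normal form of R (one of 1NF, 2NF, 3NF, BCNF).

1NF

Candidate key: {Genre, StudioID}. Prime attributes: {Genre, StudioID}.
Country, Genre -> AlbumID, ReleaseYear: {Country, Genre}⁺ = {AlbumID, Country, Duration, Genre, ReleaseYear}, which is not all of the attributes, so the left side is not a superkey — BCNF is violated.
Country, Genre -> AlbumID, ReleaseYear determines the non-prime attributes {AlbumID, ReleaseYear} from a non-superkey — 3NF is violated.
Since {Genre} ⊂ {Genre, StudioID} and {Genre}⁺ ⊇ {Duration, ReleaseYear} with {Duration, ReleaseYear} non-prime, there is a partial dependency; 2NF fails.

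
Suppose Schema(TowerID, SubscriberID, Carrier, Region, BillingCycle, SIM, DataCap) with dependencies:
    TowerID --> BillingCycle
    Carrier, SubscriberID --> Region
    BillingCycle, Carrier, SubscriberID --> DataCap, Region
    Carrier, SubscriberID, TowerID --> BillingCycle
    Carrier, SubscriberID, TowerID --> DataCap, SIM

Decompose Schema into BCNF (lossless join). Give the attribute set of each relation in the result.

{BillingCycle, TowerID}; {Carrier, DataCap, SIM, SubscriberID, TowerID}; {Carrier, Region, SubscriberID}

Candidate key of the original relation: {Carrier, SubscriberID, TowerID}.
In {BillingCycle, Carrier, DataCap, Region, SIM, SubscriberID, TowerID}, {TowerID} is not a superkey ({TowerID}⁺ restricted to this set is {BillingCycle, TowerID}), so split on TowerID --> BillingCycle into {BillingCycle, TowerID} and {Carrier, DataCap, Region, SIM, SubscriberID, TowerID}.
{BillingCycle, TowerID} is in BCNF.
In {Carrier, DataCap, Region, SIM, SubscriberID, TowerID}, {Carrier, SubscriberID} is not a superkey ({Carrier, SubscriberID}⁺ restricted to this set is {Carrier, Region, SubscriberID}), so split on Carrier, SubscriberID --> Region into {Carrier, Region, SubscriberID} and {Carrier, DataCap, SIM, SubscriberID, TowerID}.
{Carrier, Region, SubscriberID} is in BCNF.
{Carrier, DataCap, SIM, SubscriberID, TowerID} is in BCNF.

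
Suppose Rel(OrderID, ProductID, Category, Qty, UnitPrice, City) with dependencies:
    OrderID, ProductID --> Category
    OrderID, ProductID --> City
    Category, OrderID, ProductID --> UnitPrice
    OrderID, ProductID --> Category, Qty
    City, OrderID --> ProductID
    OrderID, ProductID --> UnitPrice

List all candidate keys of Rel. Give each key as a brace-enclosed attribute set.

{City, OrderID}, {OrderID, ProductID}

Attributes never on any right-hand side: {OrderID} — every candidate key must contain it.
{City, OrderID} is a candidate key since {City, OrderID}⁺ = {Category, City, OrderID, ProductID, Qty, UnitPrice} covers every attribute.
{OrderID, ProductID} is a candidate key since {OrderID, ProductID}⁺ = {Category, City, OrderID, ProductID, Qty, UnitPrice} covers every attribute.
Any other superkey properly contains one of these, so there are no further candidate keys.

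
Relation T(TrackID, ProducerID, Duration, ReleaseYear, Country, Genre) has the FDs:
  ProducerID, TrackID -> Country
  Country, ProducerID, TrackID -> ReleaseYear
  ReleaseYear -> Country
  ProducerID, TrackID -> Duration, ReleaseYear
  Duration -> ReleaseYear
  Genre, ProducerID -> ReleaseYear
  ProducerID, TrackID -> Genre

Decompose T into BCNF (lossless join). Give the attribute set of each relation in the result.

Candidate key of the original relation: {ProducerID, TrackID}.
Within {Country, Duration, Genre, ProducerID, ReleaseYear, TrackID}: {ReleaseYear}⁺ ∩ {Country, Duration, Genre, ProducerID, ReleaseYear, TrackID} = {Country, ReleaseYear}, not the whole set, so ReleaseYear -> Country violates BCNF; decompose into {Country, ReleaseYear} and {Duration, Genre, ProducerID, ReleaseYear, TrackID}.
{Country, ReleaseYear} is in BCNF.
Within {Duration, Genre, ProducerID, ReleaseYear, TrackID}: {Duration}⁺ ∩ {Duration, Genre, ProducerID, ReleaseYear, TrackID} = {Duration, ReleaseYear}, not the whole set, so Duration -> ReleaseYear violates BCNF; decompose into {Duration, ReleaseYear} and {Duration, Genre, ProducerID, TrackID}.
{Duration, ReleaseYear} is in BCNF.
{Duration, Genre, ProducerID, TrackID} is in BCNF.

{Country, ReleaseYear}; {Duration, Genre, ProducerID, TrackID}; {Duration, ReleaseYear}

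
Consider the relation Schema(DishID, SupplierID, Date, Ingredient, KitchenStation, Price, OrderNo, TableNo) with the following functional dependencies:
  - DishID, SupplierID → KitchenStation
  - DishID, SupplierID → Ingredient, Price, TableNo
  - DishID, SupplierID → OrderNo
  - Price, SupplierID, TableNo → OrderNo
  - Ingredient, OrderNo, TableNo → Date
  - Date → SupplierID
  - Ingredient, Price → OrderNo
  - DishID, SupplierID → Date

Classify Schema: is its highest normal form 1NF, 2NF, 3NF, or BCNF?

3NF

Candidate keys: {Date, DishID}, {DishID, Ingredient, OrderNo, TableNo}, {DishID, Ingredient, Price, TableNo}, {DishID, SupplierID}. Prime attributes: {Date, DishID, Ingredient, OrderNo, Price, SupplierID, TableNo}.
Price, SupplierID, TableNo → OrderNo breaks BCNF: {Price, SupplierID, TableNo}⁺ = {OrderNo, Price, SupplierID, TableNo}, so {Price, SupplierID, TableNo} is not a superkey.
Its right-hand attributes {OrderNo} are all prime, as are those of every other non-superkey FD — the relation is in 3NF.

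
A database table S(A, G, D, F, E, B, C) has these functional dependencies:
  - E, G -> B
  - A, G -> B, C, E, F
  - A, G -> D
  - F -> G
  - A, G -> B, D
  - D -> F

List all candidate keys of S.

{A} never appears on the right of any FD, so every key must include it.
{A, D}⁺ = {A, B, C, D, E, F, G}, which is every attribute, so {A, D} is a candidate key.
{A, F}⁺ = {A, B, C, D, E, F, G}, which is every attribute, so {A, F} is a candidate key.
{A, G}⁺ = {A, B, C, D, E, F, G}, which is every attribute, so {A, G} is a candidate key.
These are minimal and exhaustive — every other superkey contains one of them.

{A, D}, {A, F}, {A, G}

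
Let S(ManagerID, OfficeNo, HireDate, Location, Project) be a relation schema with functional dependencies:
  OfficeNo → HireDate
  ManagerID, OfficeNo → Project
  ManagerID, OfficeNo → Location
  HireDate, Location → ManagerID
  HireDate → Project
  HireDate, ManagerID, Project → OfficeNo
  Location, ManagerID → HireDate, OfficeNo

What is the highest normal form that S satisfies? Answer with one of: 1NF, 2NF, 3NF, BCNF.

Candidate keys: {HireDate, Location}, {HireDate, ManagerID}, {Location, ManagerID}, {Location, OfficeNo}, {ManagerID, OfficeNo}. Prime attributes: {HireDate, Location, ManagerID, OfficeNo}.
OfficeNo → HireDate: {OfficeNo}⁺ = {HireDate, OfficeNo, Project}, which is not all of the attributes, so the left side is not a superkey — BCNF is violated.
HireDate → Project has non-prime {Project} on the right and a non-superkey on the left, so 3NF fails.
{HireDate} is a proper subset of the key {HireDate, Location}, and {HireDate}⁺ contains the non-prime attribute {Project} — a partial dependency, so 2NF is violated.

1NF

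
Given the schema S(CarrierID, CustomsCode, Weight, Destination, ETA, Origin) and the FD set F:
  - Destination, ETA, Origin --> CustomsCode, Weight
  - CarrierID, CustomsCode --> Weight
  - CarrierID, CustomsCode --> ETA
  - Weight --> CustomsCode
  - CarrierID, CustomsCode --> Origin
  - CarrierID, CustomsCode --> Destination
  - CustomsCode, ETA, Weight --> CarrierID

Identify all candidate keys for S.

{CarrierID, CustomsCode}, {CarrierID, Weight}, {Destination, ETA, Origin}, {ETA, Weight}

{CarrierID, CustomsCode} is a candidate key since {CarrierID, CustomsCode}⁺ = {CarrierID, CustomsCode, Destination, ETA, Origin, Weight} covers every attribute.
{CarrierID, Weight} is a candidate key since {CarrierID, Weight}⁺ = {CarrierID, CustomsCode, Destination, ETA, Origin, Weight} covers every attribute.
{ETA, Weight} is a candidate key since {ETA, Weight}⁺ = {CarrierID, CustomsCode, Destination, ETA, Origin, Weight} covers every attribute.
{Destination, ETA, Origin} is a candidate key since {Destination, ETA, Origin}⁺ = {CarrierID, CustomsCode, Destination, ETA, Origin, Weight} covers every attribute.
These are minimal and exhaustive — every other superkey contains one of them.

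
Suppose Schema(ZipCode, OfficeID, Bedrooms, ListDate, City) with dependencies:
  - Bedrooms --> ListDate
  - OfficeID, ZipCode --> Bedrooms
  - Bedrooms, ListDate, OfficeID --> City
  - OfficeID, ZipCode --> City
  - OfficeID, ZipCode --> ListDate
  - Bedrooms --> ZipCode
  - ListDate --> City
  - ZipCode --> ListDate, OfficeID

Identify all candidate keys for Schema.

{Bedrooms}⁺ = {Bedrooms, City, ListDate, OfficeID, ZipCode}, which is every attribute, so {Bedrooms} is a candidate key.
{ZipCode}⁺ = {Bedrooms, City, ListDate, OfficeID, ZipCode}, which is every attribute, so {ZipCode} is a candidate key.
These are minimal and exhaustive — every other superkey contains one of them.

{Bedrooms}, {ZipCode}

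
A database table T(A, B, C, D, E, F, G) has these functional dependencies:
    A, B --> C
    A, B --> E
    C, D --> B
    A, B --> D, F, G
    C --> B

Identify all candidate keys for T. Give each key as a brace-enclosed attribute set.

{A, B}, {A, C}

Attributes never on any right-hand side: {A} — every candidate key must contain it.
{A, B}⁺ = {A, B, C, D, E, F, G} — all of the relation — so {A, B} is a candidate key.
{A, C}⁺ = {A, B, C, D, E, F, G} — all of the relation — so {A, C} is a candidate key.
No proper subset of any of these is a key, and no other minimal superkey exists.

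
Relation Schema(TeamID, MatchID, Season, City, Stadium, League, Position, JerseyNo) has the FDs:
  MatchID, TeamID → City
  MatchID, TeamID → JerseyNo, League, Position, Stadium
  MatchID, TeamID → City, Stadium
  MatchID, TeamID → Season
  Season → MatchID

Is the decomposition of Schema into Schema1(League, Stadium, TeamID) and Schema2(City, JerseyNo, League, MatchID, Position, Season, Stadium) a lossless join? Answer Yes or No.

Common attributes: {League, Stadium}; their closure is {League, Stadium}.
The closure covers neither Schema1 nor Schema2 entirely; the join is not lossless.

No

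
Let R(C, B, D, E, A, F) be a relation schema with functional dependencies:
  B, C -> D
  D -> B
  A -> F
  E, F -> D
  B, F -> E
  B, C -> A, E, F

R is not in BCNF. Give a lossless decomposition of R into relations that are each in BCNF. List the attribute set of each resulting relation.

{A, C, D}; {A, D, E}; {A, F}; {B, D}

Candidate keys of the original relation: {A, C, E}, {B, C}, {C, D}, {C, E, F}.
In {A, B, C, D, E, F}, {D} is not a superkey ({D}⁺ restricted to this set is {B, D}), so split on D -> B into {B, D} and {A, C, D, E, F}.
{B, D} has no BCNF violation.
In {A, C, D, E, F}, {A} is not a superkey ({A}⁺ restricted to this set is {A, F}), so split on A -> F into {A, F} and {A, C, D, E}.
{A, F} has no BCNF violation.
In {A, C, D, E}, {A, D} is not a superkey ({A, D}⁺ restricted to this set is {A, D, E}), so split on A, D -> E into {A, D, E} and {A, C, D}.
{A, D, E} has no BCNF violation.
{A, C, D} has no BCNF violation.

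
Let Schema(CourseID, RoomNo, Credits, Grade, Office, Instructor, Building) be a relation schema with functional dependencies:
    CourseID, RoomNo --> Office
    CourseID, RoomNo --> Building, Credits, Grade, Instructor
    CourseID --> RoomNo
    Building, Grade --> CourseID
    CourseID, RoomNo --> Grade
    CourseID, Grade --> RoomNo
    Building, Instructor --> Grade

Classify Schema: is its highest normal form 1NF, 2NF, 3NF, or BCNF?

Candidate keys: {Building, Grade}, {Building, Instructor}, {CourseID}. Prime attributes: {Building, CourseID, Grade, Instructor}.
Every FD has a superkey on the left, so the relation is in BCNF.

BCNF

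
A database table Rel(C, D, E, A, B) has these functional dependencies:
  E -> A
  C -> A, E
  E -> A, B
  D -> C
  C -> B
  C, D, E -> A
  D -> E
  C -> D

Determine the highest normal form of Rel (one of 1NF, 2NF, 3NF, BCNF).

2NF

Candidate keys: {C}, {D}. Prime attributes: {C, D}.
E -> A: {E}⁺ = {A, B, E}, which is not all of the attributes, so the left side is not a superkey — BCNF is violated.
E -> A has non-prime {A} on the right and a non-superkey on the left, so 3NF fails.
With only single-attribute keys there can be no partial dependency, so 2NF holds.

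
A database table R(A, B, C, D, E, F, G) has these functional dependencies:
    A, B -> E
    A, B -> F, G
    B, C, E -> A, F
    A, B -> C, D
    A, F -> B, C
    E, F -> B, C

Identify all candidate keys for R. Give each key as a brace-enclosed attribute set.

{A, B}, {A, F}, {B, C, E}, {E, F}

{A, B}⁺ = {A, B, C, D, E, F, G}, which is every attribute, so {A, B} is a candidate key.
{A, F}⁺ = {A, B, C, D, E, F, G}, which is every attribute, so {A, F} is a candidate key.
{E, F}⁺ = {A, B, C, D, E, F, G}, which is every attribute, so {E, F} is a candidate key.
{B, C, E}⁺ = {A, B, C, D, E, F, G}, which is every attribute, so {B, C, E} is a candidate key.
No proper subset of any of these is a key, and no other minimal superkey exists.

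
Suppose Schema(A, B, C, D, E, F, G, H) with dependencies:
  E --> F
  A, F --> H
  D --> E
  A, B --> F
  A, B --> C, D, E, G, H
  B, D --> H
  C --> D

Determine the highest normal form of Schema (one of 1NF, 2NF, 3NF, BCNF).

2NF

Candidate key: {A, B}. Prime attributes: {A, B}.
For E --> F we have {E}⁺ = {E, F}; {E} is not a superkey, so BCNF fails.
E --> F has non-prime {F} on the right and a non-superkey on the left, so 3NF fails.
Checking every proper subset of each key, none determines a non-prime attribute — 2NF is satisfied.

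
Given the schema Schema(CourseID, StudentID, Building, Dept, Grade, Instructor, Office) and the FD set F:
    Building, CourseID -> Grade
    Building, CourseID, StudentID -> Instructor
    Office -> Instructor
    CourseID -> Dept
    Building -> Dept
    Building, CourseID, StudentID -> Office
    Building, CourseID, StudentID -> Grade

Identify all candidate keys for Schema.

{Building, CourseID, StudentID}

{Building, CourseID, StudentID} never appear on the right of any FD, so every key must include all of them.
{Building, CourseID, StudentID}⁺ = {Building, CourseID, Dept, Grade, Instructor, Office, StudentID} — all of the relation — so {Building, CourseID, StudentID} is a candidate key.
No other minimal set has full closure, so this is the only candidate key.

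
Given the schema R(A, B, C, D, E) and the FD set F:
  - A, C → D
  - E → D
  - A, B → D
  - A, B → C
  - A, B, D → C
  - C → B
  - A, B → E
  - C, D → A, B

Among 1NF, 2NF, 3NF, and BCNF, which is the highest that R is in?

Candidate keys: {A, B}, {A, C}, {C, D}, {C, E}. Prime attributes: {A, B, C, D, E}.
E → D breaks BCNF: {E}⁺ = {D, E}, so {E} is not a superkey.
Since {D} ⊆ prime attributes and every other non-superkey FD also has a prime right side, the schema is in 3NF.

3NF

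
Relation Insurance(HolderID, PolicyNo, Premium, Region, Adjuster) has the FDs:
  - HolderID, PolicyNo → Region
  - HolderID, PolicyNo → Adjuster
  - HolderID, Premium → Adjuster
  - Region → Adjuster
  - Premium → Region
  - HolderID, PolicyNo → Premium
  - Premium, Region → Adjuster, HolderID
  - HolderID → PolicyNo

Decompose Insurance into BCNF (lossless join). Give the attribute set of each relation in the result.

Candidate keys of the original relation: {HolderID}, {Premium}.
Within {Adjuster, HolderID, PolicyNo, Premium, Region}: {Region}⁺ ∩ {Adjuster, HolderID, PolicyNo, Premium, Region} = {Adjuster, Region}, not the whole set, so Region → Adjuster violates BCNF; decompose into {Adjuster, Region} and {HolderID, PolicyNo, Premium, Region}.
{Adjuster, Region} is in BCNF.
{HolderID, PolicyNo, Premium, Region} is in BCNF.

{Adjuster, Region}; {HolderID, PolicyNo, Premium, Region}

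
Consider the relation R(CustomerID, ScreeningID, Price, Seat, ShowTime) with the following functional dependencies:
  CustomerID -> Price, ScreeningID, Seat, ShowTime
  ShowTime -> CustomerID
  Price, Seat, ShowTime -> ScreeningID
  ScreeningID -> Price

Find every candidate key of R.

{CustomerID} is a candidate key since {CustomerID}⁺ = {CustomerID, Price, ScreeningID, Seat, ShowTime} covers every attribute.
{ShowTime} is a candidate key since {ShowTime}⁺ = {CustomerID, Price, ScreeningID, Seat, ShowTime} covers every attribute.
These are minimal and exhaustive — every other superkey contains one of them.

{CustomerID}, {ShowTime}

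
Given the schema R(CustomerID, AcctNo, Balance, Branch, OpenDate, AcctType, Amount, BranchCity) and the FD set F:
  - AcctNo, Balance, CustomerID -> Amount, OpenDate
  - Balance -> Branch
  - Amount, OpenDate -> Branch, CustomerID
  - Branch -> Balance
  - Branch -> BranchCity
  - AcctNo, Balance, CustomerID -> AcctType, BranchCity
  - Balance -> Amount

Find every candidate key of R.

{AcctNo, Amount, OpenDate}, {AcctNo, Balance, CustomerID}, {AcctNo, Balance, OpenDate}, {AcctNo, Branch, CustomerID}, {AcctNo, Branch, OpenDate}

No FD produces {AcctNo}, so it must be in every candidate key.
{AcctNo, Amount, OpenDate}⁺ = {AcctNo, AcctType, Amount, Balance, Branch, BranchCity, CustomerID, OpenDate} — all of the relation — so {AcctNo, Amount, OpenDate} is a candidate key.
{AcctNo, Balance, CustomerID}⁺ = {AcctNo, AcctType, Amount, Balance, Branch, BranchCity, CustomerID, OpenDate} — all of the relation — so {AcctNo, Balance, CustomerID} is a candidate key.
{AcctNo, Balance, OpenDate}⁺ = {AcctNo, AcctType, Amount, Balance, Branch, BranchCity, CustomerID, OpenDate} — all of the relation — so {AcctNo, Balance, OpenDate} is a candidate key.
{AcctNo, Branch, CustomerID}⁺ = {AcctNo, AcctType, Amount, Balance, Branch, BranchCity, CustomerID, OpenDate} — all of the relation — so {AcctNo, Branch, CustomerID} is a candidate key.
{AcctNo, Branch, OpenDate}⁺ = {AcctNo, AcctType, Amount, Balance, Branch, BranchCity, CustomerID, OpenDate} — all of the relation — so {AcctNo, Branch, OpenDate} is a candidate key.
No proper subset of any of these is a key, and no other minimal superkey exists.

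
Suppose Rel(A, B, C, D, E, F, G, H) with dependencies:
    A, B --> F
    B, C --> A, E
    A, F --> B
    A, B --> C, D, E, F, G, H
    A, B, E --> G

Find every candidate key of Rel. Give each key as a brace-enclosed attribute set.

{A, B} is a candidate key since {A, B}⁺ = {A, B, C, D, E, F, G, H} covers every attribute.
{A, F} is a candidate key since {A, F}⁺ = {A, B, C, D, E, F, G, H} covers every attribute.
{B, C} is a candidate key since {B, C}⁺ = {A, B, C, D, E, F, G, H} covers every attribute.
These are minimal and exhaustive — every other superkey contains one of them.

{A, B}, {A, F}, {B, C}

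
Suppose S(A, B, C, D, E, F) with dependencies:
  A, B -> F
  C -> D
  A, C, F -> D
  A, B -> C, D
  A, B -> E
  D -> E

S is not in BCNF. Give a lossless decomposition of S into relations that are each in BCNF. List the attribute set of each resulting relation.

{A, B, C, F}; {C, D}; {D, E}

Candidate key of the original relation: {A, B}.
Within {A, B, C, D, E, F}: {C}⁺ ∩ {A, B, C, D, E, F} = {C, D, E}, not the whole set, so C -> D, E violates BCNF; decompose into {C, D, E} and {A, B, C, F}.
Within {C, D, E}: {D}⁺ ∩ {C, D, E} = {D, E}, not the whole set, so D -> E violates BCNF; decompose into {D, E} and {C, D}.
{D, E}: every determinant is a superkey — BCNF.
{C, D}: every determinant is a superkey — BCNF.
{A, B, C, F}: every determinant is a superkey — BCNF.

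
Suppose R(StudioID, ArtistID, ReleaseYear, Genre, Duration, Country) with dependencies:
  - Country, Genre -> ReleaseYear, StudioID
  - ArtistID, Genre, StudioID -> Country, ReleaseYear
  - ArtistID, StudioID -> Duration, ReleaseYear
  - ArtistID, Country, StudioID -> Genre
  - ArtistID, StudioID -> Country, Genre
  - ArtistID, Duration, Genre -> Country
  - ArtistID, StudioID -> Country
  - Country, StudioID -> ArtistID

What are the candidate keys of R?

{ArtistID, Duration, Genre}, {ArtistID, StudioID}, {Country, Genre}, {Country, StudioID}

{ArtistID, StudioID}⁺ = {ArtistID, Country, Duration, Genre, ReleaseYear, StudioID} — all of the relation — so {ArtistID, StudioID} is a candidate key.
{Country, Genre}⁺ = {ArtistID, Country, Duration, Genre, ReleaseYear, StudioID} — all of the relation — so {Country, Genre} is a candidate key.
{Country, StudioID}⁺ = {ArtistID, Country, Duration, Genre, ReleaseYear, StudioID} — all of the relation — so {Country, StudioID} is a candidate key.
{ArtistID, Duration, Genre}⁺ = {ArtistID, Country, Duration, Genre, ReleaseYear, StudioID} — all of the relation — so {ArtistID, Duration, Genre} is a candidate key.
No proper subset of any of these is a key, and no other minimal superkey exists.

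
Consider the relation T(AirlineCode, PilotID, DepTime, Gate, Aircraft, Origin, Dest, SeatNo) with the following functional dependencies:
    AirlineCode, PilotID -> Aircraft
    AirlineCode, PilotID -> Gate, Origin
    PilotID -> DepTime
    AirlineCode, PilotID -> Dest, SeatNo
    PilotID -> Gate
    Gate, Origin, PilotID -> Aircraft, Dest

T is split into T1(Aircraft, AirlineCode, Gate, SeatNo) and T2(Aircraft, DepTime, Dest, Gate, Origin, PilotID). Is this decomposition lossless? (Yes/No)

No

The shared attributes are {Aircraft, Gate} and {Aircraft, Gate}⁺ = {Aircraft, Gate}.
Neither T1 nor T2 is contained in that closure, so the decomposition is lossy.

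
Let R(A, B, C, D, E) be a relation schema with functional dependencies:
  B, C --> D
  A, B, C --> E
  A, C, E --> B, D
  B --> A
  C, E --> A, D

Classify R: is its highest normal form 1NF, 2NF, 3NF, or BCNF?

1NF

Candidate keys: {B, C}, {C, E}. Prime attributes: {B, C, E}.
B --> A: {B}⁺ = {A, B}, which is not all of the attributes, so the left side is not a superkey — BCNF is violated.
Because {A} is non-prime and the left side of B --> A is not a superkey, the relation is not in 3NF.
The proper key subset {B} of {B, C} determines non-prime {A}, so the relation is not even in 2NF.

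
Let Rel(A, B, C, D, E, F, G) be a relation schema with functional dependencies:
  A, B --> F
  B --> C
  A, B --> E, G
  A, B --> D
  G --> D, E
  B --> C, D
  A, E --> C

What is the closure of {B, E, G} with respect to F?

{B, C, D, E, G}

Start with {B, E, G}.
B --> C applies; add {C} → now {B, C, E, G}.
G --> D, E applies; add {D} → now {B, C, D, E, G}.
No further FD applies.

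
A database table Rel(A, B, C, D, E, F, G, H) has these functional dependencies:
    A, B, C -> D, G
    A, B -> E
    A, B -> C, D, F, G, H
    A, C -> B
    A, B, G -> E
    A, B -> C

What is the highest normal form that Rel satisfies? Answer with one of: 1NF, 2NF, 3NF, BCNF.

BCNF

Candidate keys: {A, B}, {A, C}. Prime attributes: {A, B, C}.
The left-hand side of every FD is a superkey, so BCNF is satisfied.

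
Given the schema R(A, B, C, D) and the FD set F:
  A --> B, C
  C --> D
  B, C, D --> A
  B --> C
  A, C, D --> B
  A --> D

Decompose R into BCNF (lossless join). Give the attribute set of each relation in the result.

Candidate keys of the original relation: {A}, {B}.
{A, B, C, D}: {C} determines {C, D} here but is not a superkey — split on C --> D, giving {C, D} and {A, B, C}.
{C, D}: every determinant is a superkey — BCNF.
{A, B, C}: every determinant is a superkey — BCNF.

{A, B, C}; {C, D}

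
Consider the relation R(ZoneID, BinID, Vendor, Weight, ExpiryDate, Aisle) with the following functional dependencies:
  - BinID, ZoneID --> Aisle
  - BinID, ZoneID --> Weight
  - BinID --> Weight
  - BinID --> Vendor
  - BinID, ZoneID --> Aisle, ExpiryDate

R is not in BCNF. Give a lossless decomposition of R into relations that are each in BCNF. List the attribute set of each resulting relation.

{Aisle, BinID, ExpiryDate, ZoneID}; {BinID, Vendor, Weight}

Candidate key of the original relation: {BinID, ZoneID}.
In {Aisle, BinID, ExpiryDate, Vendor, Weight, ZoneID}, {BinID} is not a superkey ({BinID}⁺ restricted to this set is {BinID, Vendor, Weight}), so split on BinID --> Vendor, Weight into {BinID, Vendor, Weight} and {Aisle, BinID, ExpiryDate, ZoneID}.
{BinID, Vendor, Weight}: every determinant is a superkey — BCNF.
{Aisle, BinID, ExpiryDate, ZoneID}: every determinant is a superkey — BCNF.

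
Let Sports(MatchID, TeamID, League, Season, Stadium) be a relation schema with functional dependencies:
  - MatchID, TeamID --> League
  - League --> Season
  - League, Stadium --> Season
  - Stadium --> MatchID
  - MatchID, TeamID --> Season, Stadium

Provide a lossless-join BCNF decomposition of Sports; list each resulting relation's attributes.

{League, Season}; {League, Stadium, TeamID}; {MatchID, Stadium}

Candidate keys of the original relation: {MatchID, TeamID}, {Stadium, TeamID}.
Within {League, MatchID, Season, Stadium, TeamID}: {League}⁺ ∩ {League, MatchID, Season, Stadium, TeamID} = {League, Season}, not the whole set, so League --> Season violates BCNF; decompose into {League, Season} and {League, MatchID, Stadium, TeamID}.
{League, Season} has no BCNF violation.
Within {League, MatchID, Stadium, TeamID}: {League, Stadium}⁺ ∩ {League, MatchID, Stadium, TeamID} = {League, MatchID, Stadium}, not the whole set, so League, Stadium --> MatchID violates BCNF; decompose into {League, MatchID, Stadium} and {League, Stadium, TeamID}.
Within {League, MatchID, Stadium}: {Stadium}⁺ ∩ {League, MatchID, Stadium} = {MatchID, Stadium}, not the whole set, so Stadium --> MatchID violates BCNF; decompose into {MatchID, Stadium} and {League, Stadium}.
{MatchID, Stadium} has no BCNF violation.
{League, Stadium} has no BCNF violation.
{League, Stadium, TeamID} has no BCNF violation.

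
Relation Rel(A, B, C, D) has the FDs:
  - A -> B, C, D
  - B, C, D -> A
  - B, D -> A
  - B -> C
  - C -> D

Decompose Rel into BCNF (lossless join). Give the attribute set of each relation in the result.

Candidate keys of the original relation: {A}, {B}.
Within {A, B, C, D}: {C}⁺ ∩ {A, B, C, D} = {C, D}, not the whole set, so C -> D violates BCNF; decompose into {C, D} and {A, B, C}.
{C, D} is in BCNF.
{A, B, C} is in BCNF.

{A, B, C}; {C, D}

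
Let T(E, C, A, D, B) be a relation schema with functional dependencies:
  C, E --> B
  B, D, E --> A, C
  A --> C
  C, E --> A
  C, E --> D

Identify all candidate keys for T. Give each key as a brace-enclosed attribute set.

{A, E}, {B, D, E}, {C, E}

{E} never appears on the right of any FD, so every key must include it.
Closure of {A, E} is {A, B, C, D, E}, the whole schema; {A, E} is a candidate key.
Closure of {C, E} is {A, B, C, D, E}, the whole schema; {C, E} is a candidate key.
Closure of {B, D, E} is {A, B, C, D, E}, the whole schema; {B, D, E} is a candidate key.
These are minimal and exhaustive — every other superkey contains one of them.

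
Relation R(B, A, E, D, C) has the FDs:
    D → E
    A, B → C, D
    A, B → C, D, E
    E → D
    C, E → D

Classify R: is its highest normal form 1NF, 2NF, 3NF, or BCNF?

2NF

Candidate key: {A, B}. Prime attributes: {A, B}.
D → E: {D}⁺ = {D, E}, which is not all of the attributes, so the left side is not a superkey — BCNF is violated.
D → E has non-prime {E} on the right and a non-superkey on the left, so 3NF fails.
No proper subset of a key has a non-prime attribute in its closure, so there is no partial dependency; 2NF holds.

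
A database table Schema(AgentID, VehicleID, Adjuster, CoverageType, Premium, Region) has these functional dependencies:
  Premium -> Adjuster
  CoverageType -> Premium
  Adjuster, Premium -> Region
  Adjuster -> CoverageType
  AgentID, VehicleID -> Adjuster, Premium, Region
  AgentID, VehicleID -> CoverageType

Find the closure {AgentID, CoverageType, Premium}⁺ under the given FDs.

{Adjuster, AgentID, CoverageType, Premium, Region}

Start with {AgentID, CoverageType, Premium}.
Premium -> Adjuster applies; add {Adjuster} → now {Adjuster, AgentID, CoverageType, Premium}.
Adjuster, Premium -> Region applies; add {Region} → now {Adjuster, AgentID, CoverageType, Premium, Region}.
No further FD applies.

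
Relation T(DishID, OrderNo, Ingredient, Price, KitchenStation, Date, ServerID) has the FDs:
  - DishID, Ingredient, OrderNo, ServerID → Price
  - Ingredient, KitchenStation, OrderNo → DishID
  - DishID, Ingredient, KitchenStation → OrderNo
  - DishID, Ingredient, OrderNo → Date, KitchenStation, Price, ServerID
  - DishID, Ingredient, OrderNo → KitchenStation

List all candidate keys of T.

Attributes never on any right-hand side: {Ingredient} — every candidate key must contain it.
Closure of {DishID, Ingredient, KitchenStation} is {Date, DishID, Ingredient, KitchenStation, OrderNo, Price, ServerID}, the whole schema; {DishID, Ingredient, KitchenStation} is a candidate key.
Closure of {DishID, Ingredient, OrderNo} is {Date, DishID, Ingredient, KitchenStation, OrderNo, Price, ServerID}, the whole schema; {DishID, Ingredient, OrderNo} is a candidate key.
Closure of {Ingredient, KitchenStation, OrderNo} is {Date, DishID, Ingredient, KitchenStation, OrderNo, Price, ServerID}, the whole schema; {Ingredient, KitchenStation, OrderNo} is a candidate key.
No proper subset of any of these is a key, and no other minimal superkey exists.

{DishID, Ingredient, KitchenStation}, {DishID, Ingredient, OrderNo}, {Ingredient, KitchenStation, OrderNo}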